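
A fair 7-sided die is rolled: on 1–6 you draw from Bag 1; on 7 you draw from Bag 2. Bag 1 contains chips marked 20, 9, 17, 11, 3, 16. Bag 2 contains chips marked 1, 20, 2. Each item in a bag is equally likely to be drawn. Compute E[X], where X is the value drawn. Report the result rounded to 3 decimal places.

E[X | Bag 1] = (20 + 9 + 17 + 11 + 3 + 16)/6 = 38/3
E[X | Bag 2] = (1 + 20 + 2)/3 = 23/3
E[X] = (6/7)·38/3 + (1/7)·23/3 = 251/21 ≈ 11.952

11.952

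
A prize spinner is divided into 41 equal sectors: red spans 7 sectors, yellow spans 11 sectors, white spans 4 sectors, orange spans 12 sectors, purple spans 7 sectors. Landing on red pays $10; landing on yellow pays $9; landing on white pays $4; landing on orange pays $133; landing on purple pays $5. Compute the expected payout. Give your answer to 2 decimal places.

$44.29

E[payout] = (7/41)·10 + (11/41)·9 + (4/41)·4 + (12/41)·133 + (7/41)·5 = 1816/41
≈ $44.29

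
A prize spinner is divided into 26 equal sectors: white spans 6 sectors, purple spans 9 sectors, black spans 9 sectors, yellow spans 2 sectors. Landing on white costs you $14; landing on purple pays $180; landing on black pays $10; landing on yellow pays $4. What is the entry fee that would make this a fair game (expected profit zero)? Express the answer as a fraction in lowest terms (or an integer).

E[payout] = (6/26)·(-14) + (9/26)·180 + (9/26)·10 + (2/26)·4 = 817/13
Fair fee = E[payout] = 817/13

817/13 dollars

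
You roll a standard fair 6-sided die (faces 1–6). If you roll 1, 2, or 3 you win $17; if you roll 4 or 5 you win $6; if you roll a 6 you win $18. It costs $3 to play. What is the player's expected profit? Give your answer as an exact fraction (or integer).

21/2 dollars

E[payout] = (1/3)·6 + (1/2)·17 + (1/6)·18 = 27/2
Expected profit = 27/2 − 3 = 21/2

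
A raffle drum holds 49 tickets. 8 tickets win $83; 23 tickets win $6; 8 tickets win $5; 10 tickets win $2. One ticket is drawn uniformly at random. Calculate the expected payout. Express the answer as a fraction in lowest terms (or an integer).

E[payout] = (8/49)·83 + (23/49)·6 + (8/49)·5 + (10/49)·2 = 862/49

862/49 dollars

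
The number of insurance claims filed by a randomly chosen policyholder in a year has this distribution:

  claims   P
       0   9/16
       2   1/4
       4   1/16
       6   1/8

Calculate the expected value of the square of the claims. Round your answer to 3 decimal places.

6.500

E[X²] = (9/16)·0 + (1/4)·4 + (1/16)·16 + (1/8)·36
     = 13/2 ≈ 6.500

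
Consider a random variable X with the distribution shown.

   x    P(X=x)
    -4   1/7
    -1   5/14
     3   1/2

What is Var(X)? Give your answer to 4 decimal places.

E[X] = (1/7)·(-4) + (5/14)·(-1) + (1/2)·3 = 4/7
E[X²] = (1/7)·16 + (5/14)·1 + (1/2)·9 = 50/7
Var(X) = 50/7 − (4/7)² = 334/49 ≈ 6.8163

6.8163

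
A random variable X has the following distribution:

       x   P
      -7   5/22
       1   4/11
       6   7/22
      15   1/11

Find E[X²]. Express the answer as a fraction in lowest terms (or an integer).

E[X²] = (5/22)·49 + (4/11)·1 + (7/22)·36 + (1/11)·225
     = 955/22

955/22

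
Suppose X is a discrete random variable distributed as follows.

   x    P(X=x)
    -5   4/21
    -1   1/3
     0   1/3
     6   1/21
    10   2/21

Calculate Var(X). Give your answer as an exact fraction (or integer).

7202/441

E[X] = (4/21)·(-5) + (1/3)·(-1) + (1/3)·0 + (1/21)·6 + (2/21)·10 = -1/21
E[X²] = (4/21)·25 + (1/3)·1 + (1/3)·0 + (1/21)·36 + (2/21)·100 = 49/3
Var(X) = 49/3 − (-1/21)² = 7202/441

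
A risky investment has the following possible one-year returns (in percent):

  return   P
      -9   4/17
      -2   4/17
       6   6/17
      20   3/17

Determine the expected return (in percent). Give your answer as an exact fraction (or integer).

52/17

E[X] = (4/17)·(-9) + (4/17)·(-2) + (6/17)·6 + (3/17)·20
     = 52/17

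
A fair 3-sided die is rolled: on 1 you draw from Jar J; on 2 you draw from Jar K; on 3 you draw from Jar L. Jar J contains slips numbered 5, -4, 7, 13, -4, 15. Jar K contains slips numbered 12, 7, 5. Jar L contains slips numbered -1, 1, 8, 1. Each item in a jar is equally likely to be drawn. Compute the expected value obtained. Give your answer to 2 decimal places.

E[X | Jar J] = (5 − 4 + 7 + 13 − 4 + 15)/6 = 16/3
E[X | Jar K] = (12 + 7 + 5)/3 = 8
E[X | Jar L] = (-1 + 1 + 8 + 1)/4 = 9/4
E[X] = (1/3)·16/3 + (1/3)·8 + (1/3)·9/4 = 187/36 ≈ 5.19

5.19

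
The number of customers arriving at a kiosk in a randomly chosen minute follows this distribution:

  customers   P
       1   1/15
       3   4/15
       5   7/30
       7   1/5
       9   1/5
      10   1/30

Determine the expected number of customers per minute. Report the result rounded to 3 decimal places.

5.567

E[X] = (1/15)·1 + (4/15)·3 + (7/30)·5 + (1/5)·7 + (1/5)·9 + (1/30)·10
     = 167/30 ≈ 5.567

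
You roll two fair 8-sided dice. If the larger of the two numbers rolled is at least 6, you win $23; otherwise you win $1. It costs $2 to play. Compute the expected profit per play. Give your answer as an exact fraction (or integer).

E[payout] = (25/64)·1 + (39/64)·23 = 461/32
Expected profit = 461/32 − 2 = 397/32

397/32 dollars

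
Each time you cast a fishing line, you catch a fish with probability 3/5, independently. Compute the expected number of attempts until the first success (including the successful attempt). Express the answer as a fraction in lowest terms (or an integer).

5/3

For a geometric distribution, E[trials] = 1/p = 1/(3/5) = 5/3.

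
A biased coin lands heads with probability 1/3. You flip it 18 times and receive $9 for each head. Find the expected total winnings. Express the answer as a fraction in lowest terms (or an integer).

E[#heads] = 18·1/3 = 6 (linearity over flips).
E[winnings] = 9·6 = 54.

$54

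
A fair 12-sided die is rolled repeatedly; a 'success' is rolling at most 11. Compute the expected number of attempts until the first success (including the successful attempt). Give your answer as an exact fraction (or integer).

12/11

For a geometric distribution, E[trials] = 1/p = 1/(11/12) = 12/11.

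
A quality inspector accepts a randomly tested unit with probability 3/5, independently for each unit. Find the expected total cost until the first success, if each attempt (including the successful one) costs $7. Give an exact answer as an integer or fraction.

35/3 dollars

E[#attempts] = 1/p = 5/3; E[cost] = 7·5/3 = 35/3.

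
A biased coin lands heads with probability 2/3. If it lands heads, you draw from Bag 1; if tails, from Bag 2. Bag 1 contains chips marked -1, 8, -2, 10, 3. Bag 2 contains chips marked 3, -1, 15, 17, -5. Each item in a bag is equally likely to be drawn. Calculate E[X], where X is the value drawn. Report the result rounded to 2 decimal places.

4.33

E[X | Bag 1] = (-1 + 8 − 2 + 10 + 3)/5 = 18/5
E[X | Bag 2] = (3 − 1 + 15 + 17 − 5)/5 = 29/5
E[X] = (2/3)·18/5 + (1/3)·29/5 = 13/3 ≈ 4.33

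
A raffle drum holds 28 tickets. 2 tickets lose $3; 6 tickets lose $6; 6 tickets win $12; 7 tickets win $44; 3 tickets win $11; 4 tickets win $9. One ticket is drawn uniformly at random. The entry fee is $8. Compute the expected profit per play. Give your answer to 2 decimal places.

$6.54

E[payout] = (2/28)·(-3) + (6/28)·(-6) + (6/28)·12 + (7/28)·44 + (3/28)·11 + (4/28)·9 = 407/28
Expected profit = 407/28 − 8 = 183/28 ≈ $6.54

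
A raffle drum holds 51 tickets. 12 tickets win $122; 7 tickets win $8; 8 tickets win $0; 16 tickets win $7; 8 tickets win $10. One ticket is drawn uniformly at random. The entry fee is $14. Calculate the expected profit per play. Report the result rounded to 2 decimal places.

$19.57

E[payout] = (12/51)·122 + (7/51)·8 + (8/51)·0 + (16/51)·7 + (8/51)·10 = 1712/51
Expected profit = 1712/51 − 14 = 998/51 ≈ $19.57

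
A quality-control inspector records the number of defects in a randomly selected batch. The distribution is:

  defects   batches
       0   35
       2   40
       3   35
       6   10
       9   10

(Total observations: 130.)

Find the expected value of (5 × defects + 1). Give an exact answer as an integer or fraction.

361/26

Total = 130, so P(defects=0) = 35/130, etc.
E[5x+1] = (7/26)·1 + (4/13)·11 + (7/26)·16 + (1/13)·31 + (1/13)·46
     = 361/26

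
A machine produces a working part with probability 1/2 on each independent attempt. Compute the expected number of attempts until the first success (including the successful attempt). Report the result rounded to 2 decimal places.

For a geometric distribution, E[trials] = 1/p = 1/(1/2) = 2.
≈ 2.00

2.00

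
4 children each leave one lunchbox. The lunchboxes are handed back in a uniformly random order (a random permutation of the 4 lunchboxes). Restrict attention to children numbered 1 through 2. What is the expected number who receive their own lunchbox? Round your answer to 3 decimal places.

Let Xᵢ = 1 if person i gets their own lunchbox. For each i, P(Xᵢ=1) = 1/4.
By linearity of expectation, E[X₁+…+X_2] = 2·(1/4) = 1/2.
≈ 0.500

0.500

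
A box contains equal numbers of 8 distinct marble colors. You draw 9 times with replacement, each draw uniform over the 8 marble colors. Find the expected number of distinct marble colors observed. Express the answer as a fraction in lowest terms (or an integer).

Let Xⱼ=1 if type j appears at least once. P(Xⱼ=1) = 1 − ((8−1)/8)^9 = 93864121/134217728.
E[#distinct] = 8·93864121/134217728 = 93864121/16777216.

93864121/16777216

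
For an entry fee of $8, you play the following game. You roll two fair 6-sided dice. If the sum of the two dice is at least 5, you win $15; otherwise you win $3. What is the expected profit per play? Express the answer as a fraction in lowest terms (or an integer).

$5

E[payout] = (1/6)·3 + (5/6)·15 = 13
Expected profit = 13 − 8 = 5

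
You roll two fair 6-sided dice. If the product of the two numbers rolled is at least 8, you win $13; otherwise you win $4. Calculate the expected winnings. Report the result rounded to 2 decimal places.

$9.50

E[payout] = (7/18)·4 + (11/18)·13 = 19/2
≈ $9.50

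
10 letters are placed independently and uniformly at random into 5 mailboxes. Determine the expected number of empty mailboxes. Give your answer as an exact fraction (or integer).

Let Xⱼ=1 if mailbox j is empty. P(Xⱼ=1) = ((5-1)/5)^10 = 1048576/9765625.
By linearity, E[#empty] = 5·1048576/9765625 = 1048576/1953125.

1048576/1953125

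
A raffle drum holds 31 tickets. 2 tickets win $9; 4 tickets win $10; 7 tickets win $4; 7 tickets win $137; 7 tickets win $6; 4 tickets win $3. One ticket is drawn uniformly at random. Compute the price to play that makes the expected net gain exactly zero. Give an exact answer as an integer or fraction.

1099/31 dollars

E[payout] = (2/31)·9 + (4/31)·10 + (7/31)·4 + (7/31)·137 + (7/31)·6 + (4/31)·3 = 1099/31
Fair fee = E[payout] = 1099/31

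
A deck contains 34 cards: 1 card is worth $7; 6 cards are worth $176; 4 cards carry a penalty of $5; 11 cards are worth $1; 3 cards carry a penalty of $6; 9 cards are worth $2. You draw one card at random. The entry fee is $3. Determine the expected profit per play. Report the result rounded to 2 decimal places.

E[payout] = (1/34)·7 + (6/34)·176 + (4/34)·(-5) + (11/34)·1 + (3/34)·(-6) + (9/34)·2 = 31
Expected profit = 31 − 3 = 28 ≈ $28.00

$28.00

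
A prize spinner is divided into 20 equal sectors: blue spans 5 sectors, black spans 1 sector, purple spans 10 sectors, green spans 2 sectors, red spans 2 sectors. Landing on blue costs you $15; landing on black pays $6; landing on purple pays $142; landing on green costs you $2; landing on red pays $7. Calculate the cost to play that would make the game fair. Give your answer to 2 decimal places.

$68.05

E[payout] = (5/20)·(-15) + (1/20)·6 + (10/20)·142 + (2/20)·(-2) + (2/20)·7 = 1361/20
Fair fee = E[payout] = 1361/20 ≈ $68.05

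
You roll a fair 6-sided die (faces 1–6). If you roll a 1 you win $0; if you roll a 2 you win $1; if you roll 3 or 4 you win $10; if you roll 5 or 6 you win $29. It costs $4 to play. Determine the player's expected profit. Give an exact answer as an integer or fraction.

55/6 dollars

E[payout] = (1/6)·0 + (1/6)·1 + (1/3)·10 + (1/3)·29 = 79/6
Expected profit = 79/6 − 4 = 55/6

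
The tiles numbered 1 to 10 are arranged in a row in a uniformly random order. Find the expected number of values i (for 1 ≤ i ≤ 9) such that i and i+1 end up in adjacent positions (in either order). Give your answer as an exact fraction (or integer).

For each i ∈ {1,…,9}, let Xᵢ = 1 if i and i+1 are adjacent. P(Xᵢ=1) = 2·(10−1)!/10! = 2/10.
By linearity, E[ΣXᵢ] = (9)·(2/10) = 9/5.

9/5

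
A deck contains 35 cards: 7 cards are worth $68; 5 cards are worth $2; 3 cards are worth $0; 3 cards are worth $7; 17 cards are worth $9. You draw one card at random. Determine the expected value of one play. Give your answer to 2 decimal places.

E[payout] = (7/35)·68 + (5/35)·2 + (3/35)·0 + (3/35)·7 + (17/35)·9 = 132/7
≈ $18.86

$18.86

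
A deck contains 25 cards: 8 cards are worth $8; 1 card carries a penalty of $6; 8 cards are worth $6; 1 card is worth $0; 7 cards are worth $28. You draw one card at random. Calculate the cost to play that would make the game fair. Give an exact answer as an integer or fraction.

302/25 dollars

E[payout] = (8/25)·8 + (1/25)·(-6) + (8/25)·6 + (1/25)·0 + (7/25)·28 = 302/25
Fair fee = E[payout] = 302/25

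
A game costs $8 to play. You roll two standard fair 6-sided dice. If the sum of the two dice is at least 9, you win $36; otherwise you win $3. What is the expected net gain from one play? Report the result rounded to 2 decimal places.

$4.17

E[payout] = (13/18)·3 + (5/18)·36 = 73/6
Expected profit = 73/6 − 8 = 25/6 ≈ $4.17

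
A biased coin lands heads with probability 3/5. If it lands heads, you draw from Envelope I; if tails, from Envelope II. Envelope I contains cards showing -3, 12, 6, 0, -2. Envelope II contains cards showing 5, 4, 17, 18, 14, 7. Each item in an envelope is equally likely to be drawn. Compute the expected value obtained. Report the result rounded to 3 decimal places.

5.893

E[X | Envelope I] = (-3 + 12 + 6 + 0 − 2)/5 = 13/5
E[X | Envelope II] = (5 + 4 + 17 + 18 + 14 + 7)/6 = 65/6
E[X] = (3/5)·13/5 + (2/5)·65/6 = 442/75 ≈ 5.893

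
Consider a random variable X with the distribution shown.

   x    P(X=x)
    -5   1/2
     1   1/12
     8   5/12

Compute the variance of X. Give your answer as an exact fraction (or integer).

5531/144

E[X] = (1/2)·(-5) + (1/12)·1 + (5/12)·8 = 11/12
E[X²] = (1/2)·25 + (1/12)·1 + (5/12)·64 = 157/4
Var(X) = 157/4 − (11/12)² = 5531/144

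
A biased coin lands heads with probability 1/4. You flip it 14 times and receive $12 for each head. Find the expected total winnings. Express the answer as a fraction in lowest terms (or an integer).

E[#heads] = 14·1/4 = 7/2 (linearity over flips).
E[winnings] = 12·7/2 = 42.

$42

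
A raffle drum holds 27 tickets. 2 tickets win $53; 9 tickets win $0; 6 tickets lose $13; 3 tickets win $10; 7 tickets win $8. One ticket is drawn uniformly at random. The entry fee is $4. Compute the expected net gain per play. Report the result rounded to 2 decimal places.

E[payout] = (2/27)·53 + (9/27)·0 + (6/27)·(-13) + (3/27)·10 + (7/27)·8 = 38/9
Expected profit = 38/9 − 4 = 2/9 ≈ $0.22

$0.22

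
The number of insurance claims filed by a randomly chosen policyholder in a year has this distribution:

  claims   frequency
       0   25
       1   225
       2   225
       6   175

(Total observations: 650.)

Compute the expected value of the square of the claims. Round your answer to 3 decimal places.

Total = 650, so P(claims=0) = 25/650, etc.
E[X²] = (1/26)·0 + (9/26)·1 + (9/26)·4 + (7/26)·36
     = 297/26 ≈ 11.423

11.423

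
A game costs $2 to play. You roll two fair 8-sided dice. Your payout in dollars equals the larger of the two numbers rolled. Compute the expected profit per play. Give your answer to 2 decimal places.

$3.81

Distribution of the larger of the two numbers rolled: 1 w.p. 1/64, 2 w.p. 3/64, 3 w.p. 5/64, 4 w.p. 7/64, 5 w.p. 9/64, 6 w.p. 11/64, …
E[payout] = (1/64)·1 + (3/64)·2 + (5/64)·3 + (7/64)·4 + (9/64)·5 + (11/64)·6 + (13/64)·7 + (15/64)·8 = 93/16
Expected profit = 93/16 − 2 = 61/16 ≈ $3.81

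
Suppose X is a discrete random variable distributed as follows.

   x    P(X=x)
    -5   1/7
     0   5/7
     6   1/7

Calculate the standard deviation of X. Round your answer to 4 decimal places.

E[X] = 1/7, E[X²] = 61/7
Var(X) = E[X²] − (E[X])² = 61/7 − 1/49 = 426/49
SD(X) = √(426/49) ≈ 2.9485

2.9485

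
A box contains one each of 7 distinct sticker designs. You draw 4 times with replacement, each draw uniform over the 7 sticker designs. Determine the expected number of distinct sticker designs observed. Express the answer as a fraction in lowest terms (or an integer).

Let Xⱼ=1 if type j appears at least once. P(Xⱼ=1) = 1 − ((7−1)/7)^4 = 1105/2401.
E[#distinct] = 7·1105/2401 = 1105/343.

1105/343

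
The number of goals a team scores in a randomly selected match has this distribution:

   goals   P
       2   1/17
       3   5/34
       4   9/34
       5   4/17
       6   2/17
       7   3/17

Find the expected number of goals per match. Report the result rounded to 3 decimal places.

4.735

E[X] = (1/17)·2 + (5/34)·3 + (9/34)·4 + (4/17)·5 + (2/17)·6 + (3/17)·7
     = 161/34 ≈ 4.735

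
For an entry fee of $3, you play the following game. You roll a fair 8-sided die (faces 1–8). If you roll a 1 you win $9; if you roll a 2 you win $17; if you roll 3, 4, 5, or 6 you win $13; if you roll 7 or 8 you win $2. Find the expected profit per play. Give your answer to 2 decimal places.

E[payout] = (1/4)·2 + (1/8)·9 + (1/2)·13 + (1/8)·17 = 41/4
Expected profit = 41/4 − 3 = 29/4 ≈ $7.25

$7.25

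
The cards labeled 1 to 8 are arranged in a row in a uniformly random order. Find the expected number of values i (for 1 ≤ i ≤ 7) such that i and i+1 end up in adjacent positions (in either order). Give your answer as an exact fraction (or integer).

7/4

For each i ∈ {1,…,7}, let Xᵢ = 1 if i and i+1 are adjacent. P(Xᵢ=1) = 2·(8−1)!/8! = 2/8.
By linearity, E[ΣXᵢ] = (7)·(2/8) = 7/4.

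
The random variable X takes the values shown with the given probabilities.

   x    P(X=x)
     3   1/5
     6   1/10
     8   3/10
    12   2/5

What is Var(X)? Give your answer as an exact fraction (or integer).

291/25

E[X] = (1/5)·3 + (1/10)·6 + (3/10)·8 + (2/5)·12 = 42/5
E[X²] = (1/5)·9 + (1/10)·36 + (3/10)·64 + (2/5)·144 = 411/5
Var(X) = 411/5 − (42/5)² = 291/25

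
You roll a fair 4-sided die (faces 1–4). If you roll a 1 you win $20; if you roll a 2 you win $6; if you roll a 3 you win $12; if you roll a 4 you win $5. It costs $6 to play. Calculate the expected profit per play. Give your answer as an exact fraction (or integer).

19/4 dollars

E[payout] = (1/4)·5 + (1/4)·6 + (1/4)·12 + (1/4)·20 = 43/4
Expected profit = 43/4 − 6 = 19/4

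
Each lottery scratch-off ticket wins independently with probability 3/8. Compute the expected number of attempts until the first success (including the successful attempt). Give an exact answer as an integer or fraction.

For a geometric distribution, E[trials] = 1/p = 1/(3/8) = 8/3.

8/3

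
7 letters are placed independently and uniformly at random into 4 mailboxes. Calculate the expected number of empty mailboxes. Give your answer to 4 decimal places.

0.5339

Let Xⱼ=1 if mailbox j is empty. P(Xⱼ=1) = ((4-1)/4)^7 = 2187/16384.
By linearity, E[#empty] = 4·2187/16384 = 2187/4096.
≈ 0.5339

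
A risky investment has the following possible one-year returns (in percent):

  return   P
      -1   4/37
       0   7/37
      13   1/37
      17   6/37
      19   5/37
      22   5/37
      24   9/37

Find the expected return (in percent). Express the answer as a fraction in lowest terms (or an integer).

E[X] = (4/37)·(-1) + (7/37)·0 + (1/37)·13 + (6/37)·17 + (5/37)·19 + (5/37)·22 + (9/37)·24
     = 532/37

532/37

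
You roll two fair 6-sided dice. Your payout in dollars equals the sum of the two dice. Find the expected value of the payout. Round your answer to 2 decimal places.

Distribution of the sum of the two dice: 2 w.p. 1/36, 3 w.p. 1/18, 4 w.p. 1/12, 5 w.p. 1/9, 6 w.p. 5/36, 7 w.p. 1/6, …
E[payout] = (1/36)·2 + (1/18)·3 + (1/12)·4 + (1/9)·5 + (5/36)·6 + (1/6)·7 + (5/36)·8 + (1/9)·9 + (1/12)·10 + (1/18)·11 + (1/36)·12 = 7
≈ $7.00

$7.00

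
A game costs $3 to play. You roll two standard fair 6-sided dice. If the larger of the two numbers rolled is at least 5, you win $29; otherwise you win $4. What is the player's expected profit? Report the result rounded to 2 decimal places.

$14.89

E[payout] = (4/9)·4 + (5/9)·29 = 161/9
Expected profit = 161/9 − 3 = 134/9 ≈ $14.89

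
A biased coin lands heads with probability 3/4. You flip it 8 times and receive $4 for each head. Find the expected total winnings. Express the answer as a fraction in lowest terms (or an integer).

$24

E[#heads] = 8·3/4 = 6 (linearity over flips).
E[winnings] = 4·6 = 24.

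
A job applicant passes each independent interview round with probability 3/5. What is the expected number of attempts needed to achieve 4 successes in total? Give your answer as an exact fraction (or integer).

By linearity (sum of 4 independent geometric waits), E[trials] = 4/p = 4/(3/5) = 20/3.

20/3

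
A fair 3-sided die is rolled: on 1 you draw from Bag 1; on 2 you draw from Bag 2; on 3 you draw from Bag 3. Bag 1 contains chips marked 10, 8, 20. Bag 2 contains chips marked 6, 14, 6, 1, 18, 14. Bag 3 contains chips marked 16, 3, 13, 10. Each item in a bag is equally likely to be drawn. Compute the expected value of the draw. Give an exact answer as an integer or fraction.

E[X | Bag 1] = (10 + 8 + 20)/3 = 38/3
E[X | Bag 2] = (6 + 14 + 6 + 1 + 18 + 14)/6 = 59/6
E[X | Bag 3] = (16 + 3 + 13 + 10)/4 = 21/2
E[X] = (1/3)·38/3 + (1/3)·59/6 + (1/3)·21/2 = 11

11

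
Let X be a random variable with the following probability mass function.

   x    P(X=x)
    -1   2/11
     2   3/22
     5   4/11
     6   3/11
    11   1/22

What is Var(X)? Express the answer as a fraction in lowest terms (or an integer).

4245/484

E[X] = (2/11)·(-1) + (3/22)·2 + (4/11)·5 + (3/11)·6 + (1/22)·11 = 89/22
E[X²] = (2/11)·1 + (3/22)·4 + (4/11)·25 + (3/11)·36 + (1/22)·121 = 553/22
Var(X) = 553/22 − (89/22)² = 4245/484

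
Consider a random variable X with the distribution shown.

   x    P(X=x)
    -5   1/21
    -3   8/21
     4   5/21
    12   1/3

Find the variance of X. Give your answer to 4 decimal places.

E[X] = (1/21)·(-5) + (8/21)·(-3) + (5/21)·4 + (1/3)·12 = 25/7
E[X²] = (1/21)·25 + (8/21)·9 + (5/21)·16 + (1/3)·144 = 395/7
Var(X) = 395/7 − (25/7)² = 2140/49 ≈ 43.6735

43.6735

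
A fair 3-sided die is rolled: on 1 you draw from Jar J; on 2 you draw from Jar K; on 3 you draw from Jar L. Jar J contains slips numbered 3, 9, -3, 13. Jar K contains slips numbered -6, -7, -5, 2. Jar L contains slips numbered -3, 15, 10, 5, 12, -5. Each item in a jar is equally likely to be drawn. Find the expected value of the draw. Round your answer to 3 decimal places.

2.389

E[X | Jar J] = (3 + 9 − 3 + 13)/4 = 11/2
E[X | Jar K] = (-6 − 7 − 5 + 2)/4 = -4
E[X | Jar L] = (-3 + 15 + 10 + 5 + 12 − 5)/6 = 17/3
E[X] = (1/3)·11/2 + (1/3)·(-4) + (1/3)·17/3 = 43/18 ≈ 2.389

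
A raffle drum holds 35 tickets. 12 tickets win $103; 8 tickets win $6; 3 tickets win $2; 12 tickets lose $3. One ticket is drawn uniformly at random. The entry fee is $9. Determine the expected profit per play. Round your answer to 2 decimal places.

$26.83

E[payout] = (12/35)·103 + (8/35)·6 + (3/35)·2 + (12/35)·(-3) = 1254/35
Expected profit = 1254/35 − 9 = 939/35 ≈ $26.83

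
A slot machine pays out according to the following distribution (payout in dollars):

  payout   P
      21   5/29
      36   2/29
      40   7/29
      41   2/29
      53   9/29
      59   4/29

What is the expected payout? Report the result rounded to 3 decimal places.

E[X] = (5/29)·21 + (2/29)·36 + (7/29)·40 + (2/29)·41 + (9/29)·53 + (4/29)·59
     = 1252/29 ≈ 43.172

$43.172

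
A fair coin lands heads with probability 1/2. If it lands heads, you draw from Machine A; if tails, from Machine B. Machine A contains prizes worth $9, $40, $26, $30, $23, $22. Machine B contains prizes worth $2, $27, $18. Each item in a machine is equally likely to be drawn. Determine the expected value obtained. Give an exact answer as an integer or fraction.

61/3 dollars

E[X | Machine A] = (9 + 40 + 26 + 30 + 23 + 22)/6 = 25
E[X | Machine B] = (2 + 27 + 18)/3 = 47/3
E[X] = (1/2)·25 + (1/2)·47/3 = 61/3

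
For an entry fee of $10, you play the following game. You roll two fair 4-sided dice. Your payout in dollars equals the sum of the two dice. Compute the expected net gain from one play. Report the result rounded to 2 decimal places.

-$5.00

Distribution of the sum of the two dice: 2 w.p. 1/16, 3 w.p. 1/8, 4 w.p. 3/16, 5 w.p. 1/4, 6 w.p. 3/16, 7 w.p. 1/8, …
E[payout] = (1/16)·2 + (1/8)·3 + (3/16)·4 + (1/4)·5 + (3/16)·6 + (1/8)·7 + (1/16)·8 = 5
Expected profit = 5 − 10 = -5 ≈ -$5.00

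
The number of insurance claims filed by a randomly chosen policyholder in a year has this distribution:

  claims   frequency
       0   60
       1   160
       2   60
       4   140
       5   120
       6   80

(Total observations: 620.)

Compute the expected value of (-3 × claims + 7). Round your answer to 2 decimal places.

Total = 620, so P(claims=0) = 60/620, etc.
E[-3x+7] = (3/31)·7 + (8/31)·4 + (3/31)·1 + (7/31)·(-5) + (6/31)·(-8) + (4/31)·(-11)
     = -71/31 ≈ -2.29

-2.29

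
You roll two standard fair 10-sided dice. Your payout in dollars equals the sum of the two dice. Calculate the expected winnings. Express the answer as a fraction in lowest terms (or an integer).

Distribution of the sum of the two dice: 2 w.p. 1/100, 3 w.p. 1/50, 4 w.p. 3/100, 5 w.p. 1/25, 6 w.p. 1/20, 7 w.p. 3/50, …
E[payout] = (1/100)·2 + (1/50)·3 + (3/100)·4 + (1/25)·5 + (1/20)·6 + (3/50)·7 + (7/100)·8 + (2/25)·9 + (9/100)·10 + (1/10)·11 + (9/100)·12 + (2/25)·13 + (7/100)·14 + (3/50)·15 + (1/20)·16 + (1/25)·17 + (3/100)·18 + (1/50)·19 + (1/100)·20 = 11

$11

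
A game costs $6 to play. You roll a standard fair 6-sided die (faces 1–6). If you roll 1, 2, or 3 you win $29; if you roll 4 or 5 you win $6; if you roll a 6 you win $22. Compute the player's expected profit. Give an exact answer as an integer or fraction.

E[payout] = (1/3)·6 + (1/6)·22 + (1/2)·29 = 121/6
Expected profit = 121/6 − 6 = 85/6

85/6 dollars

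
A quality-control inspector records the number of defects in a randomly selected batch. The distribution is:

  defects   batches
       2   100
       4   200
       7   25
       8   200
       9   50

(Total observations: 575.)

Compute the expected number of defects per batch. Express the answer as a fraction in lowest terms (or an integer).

129/23

Total = 575, so P(defects=2) = 100/575, etc.
E[X] = (4/23)·2 + (8/23)·4 + (1/23)·7 + (8/23)·8 + (2/23)·9
     = 129/23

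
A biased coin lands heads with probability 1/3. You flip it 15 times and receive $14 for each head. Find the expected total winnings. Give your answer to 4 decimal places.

E[#heads] = 15·1/3 = 5 (linearity over flips).
E[winnings] = 14·5 = 70.
≈ 70.0000

$70.0000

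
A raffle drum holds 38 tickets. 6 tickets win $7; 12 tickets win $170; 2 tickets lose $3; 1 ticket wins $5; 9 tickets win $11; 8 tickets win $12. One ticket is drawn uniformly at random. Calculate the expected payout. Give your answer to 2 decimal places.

E[payout] = (6/38)·7 + (12/38)·170 + (2/38)·(-3) + (1/38)·5 + (9/38)·11 + (8/38)·12 = 1138/19
≈ $59.89

$59.89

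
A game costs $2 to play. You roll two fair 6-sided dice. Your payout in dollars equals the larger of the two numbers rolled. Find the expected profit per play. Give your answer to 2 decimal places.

Distribution of the larger of the two numbers rolled: 1 w.p. 1/36, 2 w.p. 1/12, 3 w.p. 5/36, 4 w.p. 7/36, 5 w.p. 1/4, 6 w.p. 11/36
E[payout] = (1/36)·1 + (1/12)·2 + (5/36)·3 + (7/36)·4 + (1/4)·5 + (11/36)·6 = 161/36
Expected profit = 161/36 − 2 = 89/36 ≈ $2.47

$2.47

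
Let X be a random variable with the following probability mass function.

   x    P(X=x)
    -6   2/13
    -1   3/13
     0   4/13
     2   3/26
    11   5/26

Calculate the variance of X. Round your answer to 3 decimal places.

E[X] = (2/13)·(-6) + (3/13)·(-1) + (4/13)·0 + (3/26)·2 + (5/26)·11 = 31/26
E[X²] = (2/13)·36 + (3/13)·1 + (4/13)·0 + (3/26)·4 + (5/26)·121 = 59/2
Var(X) = 59/2 − (31/26)² = 18981/676 ≈ 28.078

28.078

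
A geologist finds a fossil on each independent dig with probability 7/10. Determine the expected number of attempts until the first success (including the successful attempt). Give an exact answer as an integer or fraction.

10/7

For a geometric distribution, E[trials] = 1/p = 1/(7/10) = 10/7.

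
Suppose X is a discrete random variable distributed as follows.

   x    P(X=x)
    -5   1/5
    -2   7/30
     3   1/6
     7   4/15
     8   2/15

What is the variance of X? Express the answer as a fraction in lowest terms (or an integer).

E[X] = (1/5)·(-5) + (7/30)·(-2) + (1/6)·3 + (4/15)·7 + (2/15)·8 = 59/30
E[X²] = (1/5)·25 + (7/30)·4 + (1/6)·9 + (4/15)·49 + (2/15)·64 = 871/30
Var(X) = 871/30 − (59/30)² = 22649/900

22649/900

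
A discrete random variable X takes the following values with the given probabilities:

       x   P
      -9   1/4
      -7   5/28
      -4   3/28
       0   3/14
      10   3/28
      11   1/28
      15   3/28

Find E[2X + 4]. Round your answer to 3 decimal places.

E[2x+4] = (1/4)·(-14) + (5/28)·(-10) + (3/28)·(-4) + (3/14)·4 + (3/28)·24 + (1/28)·26 + (3/28)·34
     = 16/7 ≈ 2.286

2.286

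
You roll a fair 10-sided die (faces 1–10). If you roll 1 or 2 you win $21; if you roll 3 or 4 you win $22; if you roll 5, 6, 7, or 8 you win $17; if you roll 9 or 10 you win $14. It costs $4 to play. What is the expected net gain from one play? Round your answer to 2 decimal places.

$14.20

E[payout] = (1/5)·14 + (2/5)·17 + (1/5)·21 + (1/5)·22 = 91/5
Expected profit = 91/5 − 4 = 71/5 ≈ $14.20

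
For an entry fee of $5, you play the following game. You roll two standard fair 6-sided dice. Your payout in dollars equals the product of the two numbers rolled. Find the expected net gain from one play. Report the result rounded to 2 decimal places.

Distribution of the product of the two numbers rolled: 1 w.p. 1/36, 2 w.p. 1/18, 3 w.p. 1/18, 4 w.p. 1/12, 5 w.p. 1/18, 6 w.p. 1/9, …
E[payout] = (1/36)·1 + (1/18)·2 + (1/18)·3 + (1/12)·4 + (1/18)·5 + (1/9)·6 + (1/18)·8 + (1/36)·9 + (1/18)·10 + (1/9)·12 + (1/18)·15 + (1/36)·16 + (1/18)·18 + (1/18)·20 + (1/18)·24 + (1/36)·25 + (1/18)·30 + (1/36)·36 = 49/4
Expected profit = 49/4 − 5 = 29/4 ≈ $7.25

$7.25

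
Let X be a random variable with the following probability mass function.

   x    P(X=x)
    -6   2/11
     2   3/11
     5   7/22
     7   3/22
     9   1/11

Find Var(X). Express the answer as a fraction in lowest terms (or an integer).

E[X] = (2/11)·(-6) + (3/11)·2 + (7/22)·5 + (3/22)·7 + (1/11)·9 = 31/11
E[X²] = (2/11)·36 + (3/11)·4 + (7/22)·25 + (3/22)·49 + (1/11)·81 = 326/11
Var(X) = 326/11 − (31/11)² = 2625/121

2625/121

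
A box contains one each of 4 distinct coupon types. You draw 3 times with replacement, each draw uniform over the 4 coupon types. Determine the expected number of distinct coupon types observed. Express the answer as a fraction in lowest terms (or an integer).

Let Xⱼ=1 if type j appears at least once. P(Xⱼ=1) = 1 − ((4−1)/4)^3 = 37/64.
E[#distinct] = 4·37/64 = 37/16.

37/16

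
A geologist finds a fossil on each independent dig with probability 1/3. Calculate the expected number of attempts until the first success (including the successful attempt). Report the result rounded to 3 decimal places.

For a geometric distribution, E[trials] = 1/p = 1/(1/3) = 3.
≈ 3.000

3.000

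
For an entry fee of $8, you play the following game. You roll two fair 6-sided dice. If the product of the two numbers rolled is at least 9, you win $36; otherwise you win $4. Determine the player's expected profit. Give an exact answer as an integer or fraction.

E[payout] = (4/9)·4 + (5/9)·36 = 196/9
Expected profit = 196/9 − 8 = 124/9

124/9 dollars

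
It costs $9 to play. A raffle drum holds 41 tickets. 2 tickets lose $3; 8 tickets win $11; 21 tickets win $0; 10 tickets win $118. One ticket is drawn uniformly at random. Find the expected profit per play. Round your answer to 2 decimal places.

$21.78

E[payout] = (2/41)·(-3) + (8/41)·11 + (21/41)·0 + (10/41)·118 = 1262/41
Expected profit = 1262/41 − 9 = 893/41 ≈ $21.78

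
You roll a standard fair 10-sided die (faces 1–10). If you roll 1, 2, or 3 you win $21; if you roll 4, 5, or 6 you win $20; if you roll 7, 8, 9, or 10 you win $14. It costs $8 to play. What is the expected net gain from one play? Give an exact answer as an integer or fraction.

99/10 dollars

E[payout] = (2/5)·14 + (3/10)·20 + (3/10)·21 = 179/10
Expected profit = 179/10 − 8 = 99/10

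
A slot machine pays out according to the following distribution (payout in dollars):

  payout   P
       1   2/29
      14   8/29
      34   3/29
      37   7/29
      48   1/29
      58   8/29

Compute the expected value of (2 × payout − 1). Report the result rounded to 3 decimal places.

E[2x-1] = (2/29)·1 + (8/29)·27 + (3/29)·67 + (7/29)·73 + (1/29)·95 + (8/29)·115
     = 1945/29 ≈ 67.069

67.069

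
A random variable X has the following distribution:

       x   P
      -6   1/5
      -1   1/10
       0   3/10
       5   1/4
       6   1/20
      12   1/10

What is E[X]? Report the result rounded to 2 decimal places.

1.45

E[X] = (1/5)·(-6) + (1/10)·(-1) + (3/10)·0 + (1/4)·5 + (1/20)·6 + (1/10)·12
     = 29/20 ≈ 1.45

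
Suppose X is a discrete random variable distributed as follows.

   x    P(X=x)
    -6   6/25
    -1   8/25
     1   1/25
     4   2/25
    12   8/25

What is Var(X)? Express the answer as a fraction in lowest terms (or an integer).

31504/625

E[X] = (6/25)·(-6) + (8/25)·(-1) + (1/25)·1 + (2/25)·4 + (8/25)·12 = 61/25
E[X²] = (6/25)·36 + (8/25)·1 + (1/25)·1 + (2/25)·16 + (8/25)·144 = 1409/25
Var(X) = 1409/25 − (61/25)² = 31504/625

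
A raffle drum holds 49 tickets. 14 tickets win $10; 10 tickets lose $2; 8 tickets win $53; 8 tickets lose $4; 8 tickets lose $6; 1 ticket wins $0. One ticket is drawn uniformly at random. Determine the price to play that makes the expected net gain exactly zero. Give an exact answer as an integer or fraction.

464/49 dollars

E[payout] = (14/49)·10 + (10/49)·(-2) + (8/49)·53 + (8/49)·(-4) + (8/49)·(-6) + (1/49)·0 = 464/49
Fair fee = E[payout] = 464/49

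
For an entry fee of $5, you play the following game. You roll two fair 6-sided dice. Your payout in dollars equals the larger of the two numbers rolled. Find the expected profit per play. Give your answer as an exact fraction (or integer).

-19/36 dollars

Distribution of the larger of the two numbers rolled: 1 w.p. 1/36, 2 w.p. 1/12, 3 w.p. 5/36, 4 w.p. 7/36, 5 w.p. 1/4, 6 w.p. 11/36
E[payout] = (1/36)·1 + (1/12)·2 + (5/36)·3 + (7/36)·4 + (1/4)·5 + (11/36)·6 = 161/36
Expected profit = 161/36 − 5 = -19/36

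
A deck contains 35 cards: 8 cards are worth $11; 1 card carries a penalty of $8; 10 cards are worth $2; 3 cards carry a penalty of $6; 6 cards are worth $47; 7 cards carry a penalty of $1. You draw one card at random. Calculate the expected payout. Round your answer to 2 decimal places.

E[payout] = (8/35)·11 + (1/35)·(-8) + (10/35)·2 + (3/35)·(-6) + (6/35)·47 + (7/35)·(-1) = 51/5
≈ $10.20

$10.20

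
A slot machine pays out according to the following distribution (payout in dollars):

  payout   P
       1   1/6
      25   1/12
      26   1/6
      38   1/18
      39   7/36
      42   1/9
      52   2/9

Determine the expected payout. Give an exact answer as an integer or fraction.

E[X] = (1/6)·1 + (1/12)·25 + (1/6)·26 + (1/18)·38 + (7/36)·39 + (1/9)·42 + (2/9)·52
     = 65/2

65/2 dollars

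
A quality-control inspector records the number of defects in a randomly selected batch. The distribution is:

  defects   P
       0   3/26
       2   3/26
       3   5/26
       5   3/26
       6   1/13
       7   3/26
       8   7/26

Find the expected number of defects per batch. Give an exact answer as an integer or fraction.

E[X] = (3/26)·0 + (3/26)·2 + (5/26)·3 + (3/26)·5 + (1/13)·6 + (3/26)·7 + (7/26)·8
     = 125/26

125/26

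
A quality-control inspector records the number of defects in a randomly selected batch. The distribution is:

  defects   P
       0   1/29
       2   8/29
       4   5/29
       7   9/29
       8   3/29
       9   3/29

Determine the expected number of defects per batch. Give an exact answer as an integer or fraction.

E[X] = (1/29)·0 + (8/29)·2 + (5/29)·4 + (9/29)·7 + (3/29)·8 + (3/29)·9
     = 150/29

150/29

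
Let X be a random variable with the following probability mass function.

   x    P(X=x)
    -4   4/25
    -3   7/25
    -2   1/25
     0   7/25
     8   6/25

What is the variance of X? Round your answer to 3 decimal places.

20.470

E[X] = (4/25)·(-4) + (7/25)·(-3) + (1/25)·(-2) + (7/25)·0 + (6/25)·8 = 9/25
E[X²] = (4/25)·16 + (7/25)·9 + (1/25)·4 + (7/25)·0 + (6/25)·64 = 103/5
Var(X) = 103/5 − (9/25)² = 12794/625 ≈ 20.470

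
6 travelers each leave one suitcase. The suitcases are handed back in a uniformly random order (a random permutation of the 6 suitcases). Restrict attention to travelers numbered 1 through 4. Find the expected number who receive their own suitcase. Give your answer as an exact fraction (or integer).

2/3

Let Xᵢ = 1 if person i gets their own suitcase. For each i, P(Xᵢ=1) = 1/6.
By linearity of expectation, E[X₁+…+X_4] = 4·(1/6) = 2/3.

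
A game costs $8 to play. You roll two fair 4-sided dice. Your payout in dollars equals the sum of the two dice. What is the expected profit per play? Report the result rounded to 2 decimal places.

-$3.00

Distribution of the sum of the two dice: 2 w.p. 1/16, 3 w.p. 1/8, 4 w.p. 3/16, 5 w.p. 1/4, 6 w.p. 3/16, 7 w.p. 1/8, …
E[payout] = (1/16)·2 + (1/8)·3 + (3/16)·4 + (1/4)·5 + (3/16)·6 + (1/8)·7 + (1/16)·8 = 5
Expected profit = 5 − 8 = -3 ≈ -$3.00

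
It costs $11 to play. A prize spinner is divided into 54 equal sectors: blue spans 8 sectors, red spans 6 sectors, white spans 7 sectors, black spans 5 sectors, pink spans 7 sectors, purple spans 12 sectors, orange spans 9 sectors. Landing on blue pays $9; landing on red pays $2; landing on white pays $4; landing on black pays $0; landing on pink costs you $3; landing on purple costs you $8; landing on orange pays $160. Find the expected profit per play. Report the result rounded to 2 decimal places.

$15.57

E[payout] = (8/54)·9 + (6/54)·2 + (7/54)·4 + (5/54)·0 + (7/54)·(-3) + (12/54)·(-8) + (9/54)·160 = 1435/54
Expected profit = 1435/54 − 11 = 841/54 ≈ $15.57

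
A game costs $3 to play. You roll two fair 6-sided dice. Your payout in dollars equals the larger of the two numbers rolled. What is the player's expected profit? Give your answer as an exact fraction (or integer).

53/36 dollars

Distribution of the larger of the two numbers rolled: 1 w.p. 1/36, 2 w.p. 1/12, 3 w.p. 5/36, 4 w.p. 7/36, 5 w.p. 1/4, 6 w.p. 11/36
E[payout] = (1/36)·1 + (1/12)·2 + (5/36)·3 + (7/36)·4 + (1/4)·5 + (11/36)·6 = 161/36
Expected profit = 161/36 − 3 = 53/36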